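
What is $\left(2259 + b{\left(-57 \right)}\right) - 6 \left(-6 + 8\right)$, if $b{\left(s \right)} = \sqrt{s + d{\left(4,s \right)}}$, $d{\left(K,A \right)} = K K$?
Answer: $2247 + i \sqrt{41} \approx 2247.0 + 6.4031 i$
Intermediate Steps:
$d{\left(K,A \right)} = K^{2}$
$b{\left(s \right)} = \sqrt{16 + s}$ ($b{\left(s \right)} = \sqrt{s + 4^{2}} = \sqrt{s + 16} = \sqrt{16 + s}$)
$\left(2259 + b{\left(-57 \right)}\right) - 6 \left(-6 + 8\right) = \left(2259 + \sqrt{16 - 57}\right) - 6 \left(-6 + 8\right) = \left(2259 + \sqrt{-41}\right) - 12 = \left(2259 + i \sqrt{41}\right) - 12 = 2247 + i \sqrt{41}$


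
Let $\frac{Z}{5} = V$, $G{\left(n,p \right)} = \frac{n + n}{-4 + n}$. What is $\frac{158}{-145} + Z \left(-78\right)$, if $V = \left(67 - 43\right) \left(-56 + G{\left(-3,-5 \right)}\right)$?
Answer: $\frac{523878094}{1015} \approx 5.1614 \cdot 10^{5}$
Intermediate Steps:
$G{\left(n,p \right)} = \frac{2 n}{-4 + n}$
$V = - \frac{9264}{7}$ ($V = \left(67 - 43\right) \left(-56 + 2 \left(-3\right) \frac{1}{-4 - 3}\right) = 24 \left(-56 + 2 \left(-3\right) \frac{1}{-7}\right) = 24 \left(-56 + 2 \left(-3\right) \left(- \frac{1}{7}\right)\right) = 24 \left(-56 + \frac{6}{7}\right) = 24 \left(- \frac{386}{7}\right) = - \frac{9264}{7} \approx -1323.4$)
$Z = - \frac{46320}{7}$ ($Z = 5 \left(- \frac{9264}{7}\right) = - \frac{46320}{7} \approx -6617.1$)
$\frac{158}{-145} + Z \left(-78\right) = \frac{158}{-145} - - \frac{3612960}{7} = 158 \left(- \frac{1}{145}\right) + \frac{3612960}{7} = - \frac{158}{145} + \frac{3612960}{7} = \frac{523878094}{1015}$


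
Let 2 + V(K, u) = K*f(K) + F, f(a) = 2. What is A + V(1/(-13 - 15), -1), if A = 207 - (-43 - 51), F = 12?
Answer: 4353/14 ≈ 310.93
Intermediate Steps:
V(K, u) = 10 + 2*K (V(K, u) = -2 + (K*2 + 12) = -2 + (2*K + 12) = -2 + (12 + 2*K) = 10 + 2*K)
A = 301 (A = 207 - 1*(-94) = 207 + 94 = 301)
A + V(1/(-13 - 15), -1) = 301 + (10 + 2/(-13 - 15)) = 301 + (10 + 2/(-28)) = 301 + (10 + 2*(-1/28)) = 301 + (10 - 1/14) = 301 + 139/14 = 4353/14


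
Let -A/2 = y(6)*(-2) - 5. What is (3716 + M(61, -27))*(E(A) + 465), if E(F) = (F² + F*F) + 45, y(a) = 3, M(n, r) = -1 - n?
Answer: 5400612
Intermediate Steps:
A = 22 (A = -2*(3*(-2) - 5) = -2*(-6 - 5) = -2*(-11) = 22)
E(F) = 45 + 2*F² (E(F) = (F² + F²) + 45 = 2*F² + 45 = 45 + 2*F²)
(3716 + M(61, -27))*(E(A) + 465) = (3716 + (-1 - 1*61))*((45 + 2*22²) + 465) = (3716 + (-1 - 61))*((45 + 2*484) + 465) = (3716 - 62)*((45 + 968) + 465) = 3654*(1013 + 465) = 3654*1478 = 5400612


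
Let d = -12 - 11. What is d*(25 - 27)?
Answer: 46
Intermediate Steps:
d = -23
d*(25 - 27) = -23*(25 - 27) = -23*(-2) = 46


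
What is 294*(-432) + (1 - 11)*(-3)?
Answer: -126978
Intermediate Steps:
294*(-432) + (1 - 11)*(-3) = -127008 - 10*(-3) = -127008 + 30 = -126978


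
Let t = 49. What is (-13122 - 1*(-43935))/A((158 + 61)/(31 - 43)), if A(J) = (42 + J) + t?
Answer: 41084/97 ≈ 423.55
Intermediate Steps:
A(J) = 91 + J (A(J) = (42 + J) + 49 = 91 + J)
(-13122 - 1*(-43935))/A((158 + 61)/(31 - 43)) = (-13122 - 1*(-43935))/(91 + (158 + 61)/(31 - 43)) = (-13122 + 43935)/(91 + 219/(-12)) = 30813/(91 + 219*(-1/12)) = 30813/(91 - 73/4) = 30813/(291/4) = 30813*(4/291) = 41084/97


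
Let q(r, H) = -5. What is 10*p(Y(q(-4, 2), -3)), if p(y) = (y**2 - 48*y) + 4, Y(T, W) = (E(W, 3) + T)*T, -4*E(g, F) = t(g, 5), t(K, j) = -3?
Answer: -45155/8 ≈ -5644.4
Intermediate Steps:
E(g, F) = 3/4 (E(g, F) = -1/4*(-3) = 3/4)
Y(T, W) = T*(3/4 + T) (Y(T, W) = (3/4 + T)*T = T*(3/4 + T))
p(y) = 4 + y**2 - 48*y
10*p(Y(q(-4, 2), -3)) = 10*(4 + ((1/4)*(-5)*(3 + 4*(-5)))**2 - 12*(-5)*(3 + 4*(-5))) = 10*(4 + ((1/4)*(-5)*(3 - 20))**2 - 12*(-5)*(3 - 20)) = 10*(4 + ((1/4)*(-5)*(-17))**2 - 12*(-5)*(-17)) = 10*(4 + (85/4)**2 - 48*85/4) = 10*(4 + 7225/16 - 1020) = 10*(-9031/16) = -45155/8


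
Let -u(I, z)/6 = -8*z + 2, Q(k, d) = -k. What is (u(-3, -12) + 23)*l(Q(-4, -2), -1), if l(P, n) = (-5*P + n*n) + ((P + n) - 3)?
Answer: 10735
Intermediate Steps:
u(I, z) = -12 + 48*z (u(I, z) = -6*(-8*z + 2) = -6*(2 - 8*z) = -12 + 48*z)
l(P, n) = -3 + n + n**2 - 4*P (l(P, n) = (-5*P + n**2) + (-3 + P + n) = (n**2 - 5*P) + (-3 + P + n) = -3 + n + n**2 - 4*P)
(u(-3, -12) + 23)*l(Q(-4, -2), -1) = ((-12 + 48*(-12)) + 23)*(-3 - 1 + (-1)**2 - (-4)*(-4)) = ((-12 - 576) + 23)*(-3 - 1 + 1 - 4*4) = (-588 + 23)*(-3 - 1 + 1 - 16) = -565*(-19) = 10735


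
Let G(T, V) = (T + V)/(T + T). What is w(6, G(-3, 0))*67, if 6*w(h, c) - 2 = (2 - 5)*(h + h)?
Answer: -1139/3 ≈ -379.67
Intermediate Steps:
G(T, V) = (T + V)/(2*T) (G(T, V) = (T + V)/((2*T)) = (T + V)*(1/(2*T)) = (T + V)/(2*T))
w(h, c) = ⅓ - h (w(h, c) = ⅓ + ((2 - 5)*(h + h))/6 = ⅓ + (-6*h)/6 = ⅓ - h)
w(6, G(-3, 0))*67 = (⅓ - 1*6)*67 = (⅓ - 6)*67 = -17/3*67 = -1139/3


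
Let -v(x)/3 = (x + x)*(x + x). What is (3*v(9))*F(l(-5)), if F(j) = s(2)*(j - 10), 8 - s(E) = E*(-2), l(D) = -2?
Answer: 419904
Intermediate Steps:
s(E) = 8 + 2*E (s(E) = 8 - E*(-2) = 8 - (-2)*E = 8 + 2*E)
F(j) = -120 + 12*j (F(j) = (8 + 2*2)*(j - 10) = (8 + 4)*(-10 + j) = 12*(-10 + j) = -120 + 12*j)
v(x) = -12*x² (v(x) = -3*(x + x)*(x + x) = -3*2*x*2*x = -12*x²)
(3*v(9))*F(l(-5)) = (3*(-12*9²))*(-120 + 12*(-2)) = (3*(-12*81))*(-120 - 24) = (3*(-972))*(-144) = -2916*(-144) = 419904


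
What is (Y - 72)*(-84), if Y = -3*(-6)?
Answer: 4536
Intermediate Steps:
Y = 18
(Y - 72)*(-84) = (18 - 72)*(-84) = -54*(-84) = 4536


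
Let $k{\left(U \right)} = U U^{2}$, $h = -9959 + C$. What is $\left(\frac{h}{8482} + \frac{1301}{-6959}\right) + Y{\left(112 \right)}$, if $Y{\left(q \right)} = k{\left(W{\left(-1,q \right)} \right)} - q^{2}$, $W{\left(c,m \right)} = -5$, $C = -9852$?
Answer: $- \frac{747952309053}{59026238} \approx -12672.0$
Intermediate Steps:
$h = -19811$ ($h = -9959 - 9852 = -19811$)
$k{\left(U \right)} = U^{3}$
$Y{\left(q \right)} = -125 - q^{2}$ ($Y{\left(q \right)} = \left(-5\right)^{3} - q^{2} = -125 - q^{2}$)
$\left(\frac{h}{8482} + \frac{1301}{-6959}\right) + Y{\left(112 \right)} = \left(- \frac{19811}{8482} + \frac{1301}{-6959}\right) - 12669 = \left(\left(-19811\right) \frac{1}{8482} + 1301 \left(- \frac{1}{6959}\right)\right) - 12669 = \left(- \frac{19811}{8482} - \frac{1301}{6959}\right) - 12669 = - \frac{148899831}{59026238} - 12669 = - \frac{747952309053}{59026238}$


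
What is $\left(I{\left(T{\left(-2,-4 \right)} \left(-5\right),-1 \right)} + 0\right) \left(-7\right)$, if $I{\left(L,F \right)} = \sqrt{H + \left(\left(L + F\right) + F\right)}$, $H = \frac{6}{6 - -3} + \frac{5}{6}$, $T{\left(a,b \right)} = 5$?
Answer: $- \frac{7 i \sqrt{102}}{2} \approx - 35.348 i$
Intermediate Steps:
$H = \frac{3}{2}$ ($H = \frac{6}{6 + 3} + 5 \cdot \frac{1}{6} = \frac{6}{9} + \frac{5}{6} = 6 \cdot \frac{1}{9} + \frac{5}{6} = \frac{2}{3} + \frac{5}{6} = \frac{3}{2} \approx 1.5$)
$I{\left(L,F \right)} = \sqrt{\frac{3}{2} + L + 2 F}$ ($I{\left(L,F \right)} = \sqrt{\frac{3}{2} + \left(\left(L + F\right) + F\right)} = \sqrt{\frac{3}{2} + \left(\left(F + L\right) + F\right)} = \sqrt{\frac{3}{2} + \left(L + 2 F\right)} = \sqrt{\frac{3}{2} + L + 2 F}$)
$\left(I{\left(T{\left(-2,-4 \right)} \left(-5\right),-1 \right)} + 0\right) \left(-7\right) = \left(\frac{\sqrt{6 + 4 \cdot 5 \left(-5\right) + 8 \left(-1\right)}}{2} + 0\right) \left(-7\right) = \left(\frac{\sqrt{6 + 4 \left(-25\right) - 8}}{2} + 0\right) \left(-7\right) = \left(\frac{\sqrt{6 - 100 - 8}}{2} + 0\right) \left(-7\right) = \left(\frac{\sqrt{-102}}{2} + 0\right) \left(-7\right) = \left(\frac{i \sqrt{102}}{2} + 0\right) \left(-7\right) = \frac{i \sqrt{102}}{2} \left(-7\right) = - \frac{7 i \sqrt{102}}{2}$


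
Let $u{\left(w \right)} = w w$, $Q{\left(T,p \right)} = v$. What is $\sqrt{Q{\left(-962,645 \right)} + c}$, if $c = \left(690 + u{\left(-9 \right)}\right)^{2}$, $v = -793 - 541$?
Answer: $\sqrt{593107} \approx 770.13$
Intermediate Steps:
$v = -1334$ ($v = -793 - 541 = -1334$)
$Q{\left(T,p \right)} = -1334$
$u{\left(w \right)} = w^{2}$
$c = 594441$ ($c = \left(690 + \left(-9\right)^{2}\right)^{2} = \left(690 + 81\right)^{2} = 771^{2} = 594441$)
$\sqrt{Q{\left(-962,645 \right)} + c} = \sqrt{-1334 + 594441} = \sqrt{593107}$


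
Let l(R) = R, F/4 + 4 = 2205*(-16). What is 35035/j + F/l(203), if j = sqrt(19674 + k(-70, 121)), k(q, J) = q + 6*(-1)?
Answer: -141136/203 + 35035*sqrt(19598)/19598 ≈ -444.99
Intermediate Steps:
k(q, J) = -6 + q (k(q, J) = q - 6 = -6 + q)
F = -141136 (F = -16 + 4*(2205*(-16)) = -16 + 4*(-35280) = -16 - 141120 = -141136)
j = sqrt(19598) (j = sqrt(19674 + (-6 - 70)) = sqrt(19674 - 76) = sqrt(19598) ≈ 139.99)
35035/j + F/l(203) = 35035/(sqrt(19598)) - 141136/203 = 35035*(sqrt(19598)/19598) - 141136*1/203 = 35035*sqrt(19598)/19598 - 141136/203 = -141136/203 + 35035*sqrt(19598)/19598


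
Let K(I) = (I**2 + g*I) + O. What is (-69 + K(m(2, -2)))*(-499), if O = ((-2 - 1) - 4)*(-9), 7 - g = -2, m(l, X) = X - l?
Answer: 12974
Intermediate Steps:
g = 9 (g = 7 - 1*(-2) = 7 + 2 = 9)
O = 63 (O = (-3 - 4)*(-9) = -7*(-9) = 63)
K(I) = 63 + I**2 + 9*I (K(I) = (I**2 + 9*I) + 63 = 63 + I**2 + 9*I)
(-69 + K(m(2, -2)))*(-499) = (-69 + (63 + (-2 - 1*2)**2 + 9*(-2 - 1*2)))*(-499) = (-69 + (63 + (-2 - 2)**2 + 9*(-2 - 2)))*(-499) = (-69 + (63 + (-4)**2 + 9*(-4)))*(-499) = (-69 + (63 + 16 - 36))*(-499) = (-69 + 43)*(-499) = -26*(-499) = 12974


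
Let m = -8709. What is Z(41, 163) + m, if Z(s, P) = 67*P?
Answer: 2212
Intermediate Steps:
Z(41, 163) + m = 67*163 - 8709 = 10921 - 8709 = 2212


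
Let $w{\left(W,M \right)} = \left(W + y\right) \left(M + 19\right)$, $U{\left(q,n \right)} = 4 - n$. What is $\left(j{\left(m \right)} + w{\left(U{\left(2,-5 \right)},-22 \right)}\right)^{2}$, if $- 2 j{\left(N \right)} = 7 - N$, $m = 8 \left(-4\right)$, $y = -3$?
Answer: $\frac{5625}{4} \approx 1406.3$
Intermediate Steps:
$w{\left(W,M \right)} = \left(-3 + W\right) \left(19 + M\right)$ ($w{\left(W,M \right)} = \left(W - 3\right) \left(M + 19\right) = \left(-3 + W\right) \left(19 + M\right)$)
$m = -32$
$j{\left(N \right)} = - \frac{7}{2} + \frac{N}{2}$ ($j{\left(N \right)} = - \frac{7 - N}{2} = - \frac{7}{2} + \frac{N}{2}$)
$\left(j{\left(m \right)} + w{\left(U{\left(2,-5 \right)},-22 \right)}\right)^{2} = \left(\left(- \frac{7}{2} + \frac{1}{2} \left(-32\right)\right) - \left(-9 + 3 \left(4 - -5\right)\right)\right)^{2} = \left(\left(- \frac{7}{2} - 16\right) + \left(-57 + 66 + 19 \left(4 + 5\right) - 22 \left(4 + 5\right)\right)\right)^{2} = \left(- \frac{39}{2} + \left(-57 + 66 + 19 \cdot 9 - 198\right)\right)^{2} = \left(- \frac{39}{2} + \left(-57 + 66 + 171 - 198\right)\right)^{2} = \left(- \frac{39}{2} - 18\right)^{2} = \left(- \frac{75}{2}\right)^{2} = \frac{5625}{4}$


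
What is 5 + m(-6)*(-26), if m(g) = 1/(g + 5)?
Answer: 31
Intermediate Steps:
m(g) = 1/(5 + g)
5 + m(-6)*(-26) = 5 - 26/(5 - 6) = 5 - 26/(-1) = 5 - 1*(-26) = 5 + 26 = 31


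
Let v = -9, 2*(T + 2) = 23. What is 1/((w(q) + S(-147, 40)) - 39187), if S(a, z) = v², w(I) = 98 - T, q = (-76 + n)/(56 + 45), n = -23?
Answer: -2/78035 ≈ -2.5630e-5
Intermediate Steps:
T = 19/2 (T = -2 + (½)*23 = -2 + 23/2 = 19/2 ≈ 9.5000)
q = -99/101 (q = (-76 - 23)/(56 + 45) = -99/101 ≈ -0.98020)
w(I) = 177/2 (w(I) = 98 - 1*19/2 = 98 - 19/2 = 177/2)
S(a, z) = 81 (S(a, z) = (-9)² = 81)
1/((w(q) + S(-147, 40)) - 39187) = 1/((177/2 + 81) - 39187) = 1/(339/2 - 39187) = 1/(-78035/2) = -2/78035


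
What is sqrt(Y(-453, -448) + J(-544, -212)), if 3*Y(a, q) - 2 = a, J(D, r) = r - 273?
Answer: I*sqrt(5718)/3 ≈ 25.206*I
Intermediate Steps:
J(D, r) = -273 + r
Y(a, q) = 2/3 + a/3
sqrt(Y(-453, -448) + J(-544, -212)) = sqrt((2/3 + (1/3)*(-453)) + (-273 - 212)) = sqrt((2/3 - 151) - 485) = sqrt(-451/3 - 485) = sqrt(-1906/3) = I*sqrt(5718)/3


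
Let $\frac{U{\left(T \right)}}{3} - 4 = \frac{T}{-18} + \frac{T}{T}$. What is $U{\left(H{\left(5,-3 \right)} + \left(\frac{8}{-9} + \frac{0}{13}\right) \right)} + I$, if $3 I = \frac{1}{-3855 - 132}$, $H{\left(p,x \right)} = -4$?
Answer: $\frac{189160}{11961} \approx 15.815$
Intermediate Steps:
$I = - \frac{1}{11961}$ ($I = \frac{1}{3 \left(-3855 - 132\right)} = \frac{1}{3 \left(-3987\right)} = \frac{1}{3} \left(- \frac{1}{3987}\right) = - \frac{1}{11961} \approx -8.3605 \cdot 10^{-5}$)
$U{\left(T \right)} = 15 - \frac{T}{6}$ ($U{\left(T \right)} = 12 + 3 \left(\frac{T}{-18} + \frac{T}{T}\right) = 12 + 3 \left(T \left(- \frac{1}{18}\right) + 1\right) = 12 + 3 \left(- \frac{T}{18} + 1\right) = 12 + 3 \left(1 - \frac{T}{18}\right) = 12 - \left(-3 + \frac{T}{6}\right) = 15 - \frac{T}{6}$)
$U{\left(H{\left(5,-3 \right)} + \left(\frac{8}{-9} + \frac{0}{13}\right) \right)} + I = \left(15 - \frac{-4 + \left(\frac{8}{-9} + \frac{0}{13}\right)}{6}\right) - \frac{1}{11961} = \left(15 - \frac{-4 + \left(8 \left(- \frac{1}{9}\right) + 0 \cdot \frac{1}{13}\right)}{6}\right) - \frac{1}{11961} = \left(15 - \frac{-4 + \left(- \frac{8}{9} + 0\right)}{6}\right) - \frac{1}{11961} = \left(15 - \frac{-4 - \frac{8}{9}}{6}\right) - \frac{1}{11961} = \left(15 - - \frac{22}{27}\right) - \frac{1}{11961} = \left(15 + \frac{22}{27}\right) - \frac{1}{11961} = \frac{427}{27} - \frac{1}{11961} = \frac{189160}{11961}$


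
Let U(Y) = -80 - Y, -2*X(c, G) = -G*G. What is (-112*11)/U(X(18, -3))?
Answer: 2464/169 ≈ 14.580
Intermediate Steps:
X(c, G) = G²/2 (X(c, G) = -(-1)*G*G/2 = -(-1)*G²/2 = G²/2)
(-112*11)/U(X(18, -3)) = (-112*11)/(-80 - (-3)²/2) = -1232/(-80 - 9/2) = -1232/(-169/2) = -1232*(-2/169) = 2464/169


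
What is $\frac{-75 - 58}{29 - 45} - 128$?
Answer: $- \frac{1915}{16} \approx -119.69$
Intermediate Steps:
$\frac{-75 - 58}{29 - 45} - 128 = - \frac{133}{-16} - 128 = \left(-133\right) \left(- \frac{1}{16}\right) - 128 = \frac{133}{16} - 128 = - \frac{1915}{16}$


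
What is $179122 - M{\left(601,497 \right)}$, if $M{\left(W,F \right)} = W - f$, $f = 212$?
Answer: $178733$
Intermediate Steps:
$M{\left(W,F \right)} = -212 + W$ ($M{\left(W,F \right)} = W - 212 = -212 + W$)
$179122 - M{\left(601,497 \right)} = 179122 - \left(-212 + 601\right) = 179122 - 389 = 178733$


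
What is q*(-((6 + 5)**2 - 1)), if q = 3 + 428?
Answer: -51720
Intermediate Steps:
q = 431
q*(-((6 + 5)**2 - 1)) = 431*(-((6 + 5)**2 - 1)) = 431*(-(11**2 - 1)) = 431*(-(121 - 1)) = 431*(-1*120) = 431*(-120) = -51720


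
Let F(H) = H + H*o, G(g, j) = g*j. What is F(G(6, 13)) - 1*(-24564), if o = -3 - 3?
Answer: 24174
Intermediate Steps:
o = -6
F(H) = -5*H (F(H) = H + H*(-6) = H - 6*H = -5*H)
F(G(6, 13)) - 1*(-24564) = -30*13 - 1*(-24564) = -5*78 + 24564 = -390 + 24564 = 24174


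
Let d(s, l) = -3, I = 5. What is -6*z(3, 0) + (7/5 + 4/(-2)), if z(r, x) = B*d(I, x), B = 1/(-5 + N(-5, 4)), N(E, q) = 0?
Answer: -21/5 ≈ -4.2000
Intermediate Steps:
B = -⅕ (B = 1/(-5 + 0) = 1/(-5) = -⅕ ≈ -0.20000)
z(r, x) = ⅗ (z(r, x) = -⅕*(-3) = ⅗)
-6*z(3, 0) + (7/5 + 4/(-2)) = -6*⅗ + (7/5 + 4/(-2)) = -18/5 + (7*(⅕) + 4*(-½)) = -18/5 + (7/5 - 2) = -18/5 - ⅗ = -21/5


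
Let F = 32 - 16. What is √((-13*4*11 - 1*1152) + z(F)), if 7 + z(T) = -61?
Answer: 16*I*√7 ≈ 42.332*I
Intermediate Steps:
F = 16
z(T) = -68 (z(T) = -7 - 61 = -68)
√((-13*4*11 - 1*1152) + z(F)) = √((-13*4*11 - 1*1152) - 68) = √((-52*11 - 1152) - 68) = √((-572 - 1152) - 68) = √(-1724 - 68) = √(-1792) = 16*I*√7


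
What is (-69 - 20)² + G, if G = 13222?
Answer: 21143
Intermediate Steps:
(-69 - 20)² + G = (-69 - 20)² + 13222 = (-89)² + 13222 = 7921 + 13222 = 21143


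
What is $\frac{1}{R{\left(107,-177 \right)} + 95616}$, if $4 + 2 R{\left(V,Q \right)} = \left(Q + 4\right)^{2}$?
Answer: $\frac{2}{221157} \approx 9.0433 \cdot 10^{-6}$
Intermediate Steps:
$R{\left(V,Q \right)} = -2 + \frac{\left(4 + Q\right)^{2}}{2}$ ($R{\left(V,Q \right)} = -2 + \frac{\left(Q + 4\right)^{2}}{2} = -2 + \frac{\left(4 + Q\right)^{2}}{2}$)
$\frac{1}{R{\left(107,-177 \right)} + 95616} = \frac{1}{\left(-2 + \frac{\left(4 - 177\right)^{2}}{2}\right) + 95616} = \frac{1}{\left(-2 + \frac{\left(-173\right)^{2}}{2}\right) + 95616} = \frac{1}{\left(-2 + \frac{1}{2} \cdot 29929\right) + 95616} = \frac{1}{\left(-2 + \frac{29929}{2}\right) + 95616} = \frac{1}{\frac{29925}{2} + 95616} = \frac{1}{\frac{221157}{2}} = \frac{2}{221157}$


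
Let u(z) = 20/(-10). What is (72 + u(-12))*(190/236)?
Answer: 3325/59 ≈ 56.356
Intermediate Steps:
u(z) = -2 (u(z) = 20*(-⅒) = -2)
(72 + u(-12))*(190/236) = (72 - 2)*(190/236) = 70*(190*(1/236)) = 70*(95/118) = 3325/59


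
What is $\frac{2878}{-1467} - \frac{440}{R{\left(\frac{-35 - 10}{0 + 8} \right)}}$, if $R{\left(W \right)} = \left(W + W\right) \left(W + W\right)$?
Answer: $- \frac{359014}{66015} \approx -5.4384$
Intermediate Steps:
$R{\left(W \right)} = 4 W^{2}$ ($R{\left(W \right)} = 2 W 2 W = 4 W^{2}$)
$\frac{2878}{-1467} - \frac{440}{R{\left(\frac{-35 - 10}{0 + 8} \right)}} = \frac{2878}{-1467} - \frac{440}{4 \left(\frac{-35 - 10}{0 + 8}\right)^{2}} = 2878 \left(- \frac{1}{1467}\right) - \frac{440}{4 \left(- \frac{45}{8}\right)^{2}} = - \frac{2878}{1467} - \frac{440}{4 \left(\left(-45\right) \frac{1}{8}\right)^{2}} = - \frac{2878}{1467} - \frac{440}{4 \left(- \frac{45}{8}\right)^{2}} = - \frac{2878}{1467} - \frac{440}{4 \cdot \frac{2025}{64}} = - \frac{2878}{1467} - \frac{440}{\frac{2025}{16}} = - \frac{2878}{1467} - \frac{1408}{405} = - \frac{359014}{66015}$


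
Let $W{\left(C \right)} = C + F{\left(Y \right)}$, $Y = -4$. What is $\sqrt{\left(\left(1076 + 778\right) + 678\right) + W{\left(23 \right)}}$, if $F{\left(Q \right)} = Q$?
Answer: $\sqrt{2551} \approx 50.507$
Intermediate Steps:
$W{\left(C \right)} = -4 + C$ ($W{\left(C \right)} = C - 4 = -4 + C$)
$\sqrt{\left(\left(1076 + 778\right) + 678\right) + W{\left(23 \right)}} = \sqrt{\left(\left(1076 + 778\right) + 678\right) + \left(-4 + 23\right)} = \sqrt{\left(1854 + 678\right) + 19} = \sqrt{2532 + 19} = \sqrt{2551}$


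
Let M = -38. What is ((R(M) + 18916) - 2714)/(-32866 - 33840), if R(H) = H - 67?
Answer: -16097/66706 ≈ -0.24131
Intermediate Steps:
R(H) = -67 + H
((R(M) + 18916) - 2714)/(-32866 - 33840) = (((-67 - 38) + 18916) - 2714)/(-32866 - 33840) = ((-105 + 18916) - 2714)/(-66706) = (18811 - 2714)*(-1/66706) = 16097*(-1/66706) = -16097/66706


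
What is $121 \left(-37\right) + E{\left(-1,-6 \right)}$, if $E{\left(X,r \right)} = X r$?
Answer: $-4471$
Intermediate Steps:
$121 \left(-37\right) + E{\left(-1,-6 \right)} = 121 \left(-37\right) - -6 = -4477 + 6 = -4471$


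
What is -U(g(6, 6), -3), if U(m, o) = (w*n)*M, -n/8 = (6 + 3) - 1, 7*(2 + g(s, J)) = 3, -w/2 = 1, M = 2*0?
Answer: 0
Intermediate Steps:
M = 0
w = -2 (w = -2*1 = -2)
g(s, J) = -11/7 (g(s, J) = -2 + (⅐)*3 = -2 + 3/7 = -11/7)
n = -64 (n = -8*((6 + 3) - 1) = -8*(9 - 1) = -8*8 = -64)
U(m, o) = 0 (U(m, o) = -2*(-64)*0 = 128*0 = 0)
-U(g(6, 6), -3) = -1*0 = 0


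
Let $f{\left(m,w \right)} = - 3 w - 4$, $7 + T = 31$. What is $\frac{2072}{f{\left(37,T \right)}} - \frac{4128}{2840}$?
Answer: $- \frac{193694}{6745} \approx -28.717$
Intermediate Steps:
$T = 24$ ($T = -7 + 31 = 24$)
$f{\left(m,w \right)} = -4 - 3 w$
$\frac{2072}{f{\left(37,T \right)}} - \frac{4128}{2840} = \frac{2072}{-4 - 72} - \frac{4128}{2840} = \frac{2072}{-4 - 72} - \frac{516}{355} = \frac{2072}{-76} - \frac{516}{355} = 2072 \left(- \frac{1}{76}\right) - \frac{516}{355} = - \frac{518}{19} - \frac{516}{355} = - \frac{193694}{6745}$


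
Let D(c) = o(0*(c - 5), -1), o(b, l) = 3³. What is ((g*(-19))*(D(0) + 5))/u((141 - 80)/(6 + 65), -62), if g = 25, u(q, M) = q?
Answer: -1079200/61 ≈ -17692.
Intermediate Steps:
o(b, l) = 27
D(c) = 27
((g*(-19))*(D(0) + 5))/u((141 - 80)/(6 + 65), -62) = ((25*(-19))*(27 + 5))/(((141 - 80)/(6 + 65))) = (-475*32)/((61/71)) = -15200/(61*(1/71)) = -15200/61/71 = -15200*71/61 = -1079200/61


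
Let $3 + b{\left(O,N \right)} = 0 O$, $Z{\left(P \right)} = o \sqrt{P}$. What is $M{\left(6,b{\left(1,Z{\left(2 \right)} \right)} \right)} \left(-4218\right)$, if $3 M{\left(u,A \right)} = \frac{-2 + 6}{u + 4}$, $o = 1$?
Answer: $- \frac{2812}{5} \approx -562.4$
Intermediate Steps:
$Z{\left(P \right)} = \sqrt{P}$ ($Z{\left(P \right)} = 1 \sqrt{P} = \sqrt{P}$)
$b{\left(O,N \right)} = -3$ ($b{\left(O,N \right)} = -3 + 0 O = -3 + 0 = -3$)
$M{\left(u,A \right)} = \frac{4}{3 \left(4 + u\right)}$ ($M{\left(u,A \right)} = \frac{\left(-2 + 6\right) \frac{1}{u + 4}}{3} = \frac{4 \frac{1}{4 + u}}{3} = \frac{4}{3 \left(4 + u\right)}$)
$M{\left(6,b{\left(1,Z{\left(2 \right)} \right)} \right)} \left(-4218\right) = \frac{4}{3 \left(4 + 6\right)} \left(-4218\right) = \frac{4}{3 \cdot 10} \left(-4218\right) = \frac{4}{3} \cdot \frac{1}{10} \left(-4218\right) = \frac{2}{15} \left(-4218\right) = - \frac{2812}{5}$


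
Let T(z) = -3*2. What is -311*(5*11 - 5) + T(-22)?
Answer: -15556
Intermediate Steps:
T(z) = -6
-311*(5*11 - 5) + T(-22) = -311*(5*11 - 5) - 6 = -311*(55 - 5) - 6 = -311*50 - 6 = -15550 - 6 = -15556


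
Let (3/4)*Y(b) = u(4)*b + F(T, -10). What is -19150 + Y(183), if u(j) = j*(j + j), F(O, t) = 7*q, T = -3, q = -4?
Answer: -34138/3 ≈ -11379.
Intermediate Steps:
F(O, t) = -28 (F(O, t) = 7*(-4) = -28)
u(j) = 2*j² (u(j) = j*(2*j) = 2*j²)
Y(b) = -112/3 + 128*b/3 (Y(b) = 4*((2*4²)*b - 28)/3 = 4*((2*16)*b - 28)/3 = 4*(32*b - 28)/3 = 4*(-28 + 32*b)/3 = -112/3 + 128*b/3)
-19150 + Y(183) = -19150 + (-112/3 + (128/3)*183) = -19150 + (-112/3 + 7808) = -19150 + 23312/3 = -34138/3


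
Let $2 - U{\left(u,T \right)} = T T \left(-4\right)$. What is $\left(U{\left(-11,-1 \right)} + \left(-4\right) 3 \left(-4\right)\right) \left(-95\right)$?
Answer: $-5130$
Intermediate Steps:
$U{\left(u,T \right)} = 2 + 4 T^{2}$ ($U{\left(u,T \right)} = 2 - T T \left(-4\right) = 2 - T^{2} \left(-4\right) = 2 - - 4 T^{2} = 2 + 4 T^{2}$)
$\left(U{\left(-11,-1 \right)} + \left(-4\right) 3 \left(-4\right)\right) \left(-95\right) = \left(\left(2 + 4 \left(-1\right)^{2}\right) + \left(-4\right) 3 \left(-4\right)\right) \left(-95\right) = \left(\left(2 + 4 \cdot 1\right) - -48\right) \left(-95\right) = \left(\left(2 + 4\right) + 48\right) \left(-95\right) = \left(6 + 48\right) \left(-95\right) = 54 \left(-95\right) = -5130$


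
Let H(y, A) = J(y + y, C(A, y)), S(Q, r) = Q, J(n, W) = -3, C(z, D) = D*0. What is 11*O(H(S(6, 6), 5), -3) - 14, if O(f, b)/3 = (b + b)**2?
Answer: 1174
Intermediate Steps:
C(z, D) = 0
H(y, A) = -3
O(f, b) = 12*b**2 (O(f, b) = 3*(b + b)**2 = 3*(2*b)**2 = 3*(4*b**2) = 12*b**2)
11*O(H(S(6, 6), 5), -3) - 14 = 11*(12*(-3)**2) - 14 = 11*(12*9) - 14 = 11*108 - 14 = 1188 - 14 = 1174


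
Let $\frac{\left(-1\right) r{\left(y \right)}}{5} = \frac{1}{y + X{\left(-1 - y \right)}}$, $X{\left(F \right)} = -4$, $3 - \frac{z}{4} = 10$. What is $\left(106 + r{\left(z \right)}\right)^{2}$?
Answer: $\frac{11539609}{1024} \approx 11269.0$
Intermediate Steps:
$z = -28$ ($z = 12 - 40 = -28$)
$r{\left(y \right)} = - \frac{5}{-4 + y}$ ($r{\left(y \right)} = - \frac{5}{y - 4} = - \frac{5}{-4 + y}$)
$\left(106 + r{\left(z \right)}\right)^{2} = \left(106 - \frac{5}{-4 - 28}\right)^{2} = \left(106 - \frac{5}{-32}\right)^{2} = \left(106 - - \frac{5}{32}\right)^{2} = \left(106 + \frac{5}{32}\right)^{2} = \left(\frac{3397}{32}\right)^{2} = \frac{11539609}{1024}$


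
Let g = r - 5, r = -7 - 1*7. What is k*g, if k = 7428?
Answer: -141132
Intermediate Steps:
r = -14 (r = -7 - 7 = -14)
g = -19 (g = -14 - 5 = -19)
k*g = 7428*(-19) = -141132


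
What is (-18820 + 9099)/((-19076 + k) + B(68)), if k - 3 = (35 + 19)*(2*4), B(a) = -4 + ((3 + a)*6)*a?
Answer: -9721/10323 ≈ -0.94168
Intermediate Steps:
B(a) = -4 + a*(18 + 6*a) (B(a) = -4 + (18 + 6*a)*a = -4 + a*(18 + 6*a))
k = 435 (k = 3 + (35 + 19)*(2*4) = 3 + 54*8 = 3 + 432 = 435)
(-18820 + 9099)/((-19076 + k) + B(68)) = (-18820 + 9099)/((-19076 + 435) + (-4 + 6*68² + 18*68)) = -9721/(-18641 + (-4 + 6*4624 + 1224)) = -9721/(-18641 + (-4 + 27744 + 1224)) = -9721/(-18641 + 28964) = -9721/10323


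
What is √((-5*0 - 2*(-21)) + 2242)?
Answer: 2*√571 ≈ 47.791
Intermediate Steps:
√((-5*0 - 2*(-21)) + 2242) = √((0 + 42) + 2242) = √(42 + 2242) = √2284 = 2*√571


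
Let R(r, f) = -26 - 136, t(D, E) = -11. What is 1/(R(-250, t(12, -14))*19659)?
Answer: -1/3184758 ≈ -3.1400e-7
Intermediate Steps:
R(r, f) = -162
1/(R(-250, t(12, -14))*19659) = 1/(-162*19659) = -1/162*1/19659 = -1/3184758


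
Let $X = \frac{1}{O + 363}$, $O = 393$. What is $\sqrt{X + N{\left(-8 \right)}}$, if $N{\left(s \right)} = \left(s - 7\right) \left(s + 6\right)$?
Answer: $\frac{\sqrt{476301}}{126} \approx 5.4773$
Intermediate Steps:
$N{\left(s \right)} = \left(-7 + s\right) \left(6 + s\right)$
$X = \frac{1}{756}$ ($X = \frac{1}{393 + 363} = \frac{1}{756} \approx 0.0013228$)
$\sqrt{X + N{\left(-8 \right)}} = \sqrt{\frac{1}{756} - \left(34 - 64\right)} = \sqrt{\frac{1}{756} + \left(-42 + 64 + 8\right)} = \sqrt{\frac{1}{756} + 30} = \sqrt{\frac{22681}{756}} = \frac{\sqrt{476301}}{126}$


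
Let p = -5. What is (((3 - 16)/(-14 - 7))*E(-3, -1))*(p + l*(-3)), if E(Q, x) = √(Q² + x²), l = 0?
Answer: -65*√10/21 ≈ -9.7880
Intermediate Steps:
(((3 - 16)/(-14 - 7))*E(-3, -1))*(p + l*(-3)) = (((3 - 16)/(-14 - 7))*√((-3)² + (-1)²))*(-5 + 0*(-3)) = ((-13/(-21))*√(9 + 1))*(-5 + 0) = ((-13*(-1/21))*√10)*(-5) = (13*√10/21)*(-5) = -65*√10/21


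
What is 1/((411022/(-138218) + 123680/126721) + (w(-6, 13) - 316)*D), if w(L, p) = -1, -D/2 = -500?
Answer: -8757561589/2776164518871311 ≈ -3.1546e-6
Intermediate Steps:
D = 1000 (D = -2*(-500) = 1000)
1/((411022/(-138218) + 123680/126721) + (w(-6, 13) - 316)*D) = 1/((411022/(-138218) + 123680/126721) + (-1 - 316)*1000) = 1/((411022*(-1/138218) + 123680*(1/126721)) - 317*1000) = 1/((-205511/69109 + 123680/126721) - 317000) = 1/(-17495158311/8757561589 - 317000) = 1/(-2776164518871311/8757561589) = -8757561589/2776164518871311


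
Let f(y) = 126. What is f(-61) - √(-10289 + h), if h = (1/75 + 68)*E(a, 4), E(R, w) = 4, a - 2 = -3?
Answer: 126 - I*√2253813/15 ≈ 126.0 - 100.08*I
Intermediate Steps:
a = -1 (a = 2 - 3 = -1)
h = 20404/75 (h = (1/75 + 68)*4 = (5101/75)*4 = 20404/75 ≈ 272.05)
f(-61) - √(-10289 + h) = 126 - √(-10289 + 20404/75) = 126 - √(-751271/75) = 126 - I*√2253813/15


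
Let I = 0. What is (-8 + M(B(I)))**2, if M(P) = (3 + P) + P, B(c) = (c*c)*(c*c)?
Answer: 25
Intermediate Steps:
B(c) = c**4 (B(c) = c**2*c**2 = c**4)
M(P) = 3 + 2*P
(-8 + M(B(I)))**2 = (-8 + (3 + 2*0**4))**2 = (-8 + (3 + 2*0))**2 = (-8 + (3 + 0))**2 = (-8 + 3)**2 = (-5)**2 = 25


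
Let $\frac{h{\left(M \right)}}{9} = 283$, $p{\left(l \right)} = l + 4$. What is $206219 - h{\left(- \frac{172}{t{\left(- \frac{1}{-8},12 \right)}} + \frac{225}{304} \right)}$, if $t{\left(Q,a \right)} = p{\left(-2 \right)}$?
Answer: $203672$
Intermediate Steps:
$p{\left(l \right)} = 4 + l$
$t{\left(Q,a \right)} = 2$ ($t{\left(Q,a \right)} = 4 - 2 = 2$)
$h{\left(M \right)} = 2547$ ($h{\left(M \right)} = 9 \cdot 283 = 2547$)
$206219 - h{\left(- \frac{172}{t{\left(- \frac{1}{-8},12 \right)}} + \frac{225}{304} \right)} = 206219 - 2547 = 203672$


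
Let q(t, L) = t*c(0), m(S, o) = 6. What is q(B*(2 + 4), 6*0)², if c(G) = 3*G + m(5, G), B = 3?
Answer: 11664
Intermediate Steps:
c(G) = 6 + 3*G (c(G) = 3*G + 6 = 6 + 3*G)
q(t, L) = 6*t (q(t, L) = t*(6 + 3*0) = t*(6 + 0) = t*6 = 6*t)
q(B*(2 + 4), 6*0)² = (6*(3*(2 + 4)))² = (6*(3*6))² = (6*18)² = 108² = 11664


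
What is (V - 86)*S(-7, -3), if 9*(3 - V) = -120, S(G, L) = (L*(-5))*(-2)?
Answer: 2090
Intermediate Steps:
S(G, L) = 10*L (S(G, L) = -5*L*(-2) = 10*L)
V = 49/3 (V = 3 - ⅑*(-120) = 3 + 40/3 = 49/3 ≈ 16.333)
(V - 86)*S(-7, -3) = (49/3 - 86)*(10*(-3)) = -209/3*(-30) = 2090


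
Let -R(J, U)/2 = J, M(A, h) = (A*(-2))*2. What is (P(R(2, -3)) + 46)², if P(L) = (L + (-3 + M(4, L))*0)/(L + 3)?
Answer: 2500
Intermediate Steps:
M(A, h) = -4*A (M(A, h) = -2*A*2 = -4*A)
R(J, U) = -2*J
P(L) = L/(3 + L) (P(L) = (L + (-3 - 4*4)*0)/(L + 3) = (L + (-3 - 16)*0)/(3 + L) = (L - 19*0)/(3 + L) = (L + 0)/(3 + L) = L/(3 + L))
(P(R(2, -3)) + 46)² = ((-2*2)/(3 - 2*2) + 46)² = (-4/(3 - 4) + 46)² = (-4/(-1) + 46)² = (-4*(-1) + 46)² = (4 + 46)² = 50² = 2500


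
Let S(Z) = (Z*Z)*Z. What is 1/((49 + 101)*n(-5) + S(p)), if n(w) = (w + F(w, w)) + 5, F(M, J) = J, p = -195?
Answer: -1/7415625 ≈ -1.3485e-7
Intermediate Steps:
S(Z) = Z³ (S(Z) = Z²*Z = Z³)
n(w) = 5 + 2*w (n(w) = (w + w) + 5 = 2*w + 5 = 5 + 2*w)
1/((49 + 101)*n(-5) + S(p)) = 1/((49 + 101)*(5 + 2*(-5)) + (-195)³) = 1/(150*(5 - 10) - 7414875) = 1/(150*(-5) - 7414875) = 1/(-750 - 7414875) = 1/(-7415625) = -1/7415625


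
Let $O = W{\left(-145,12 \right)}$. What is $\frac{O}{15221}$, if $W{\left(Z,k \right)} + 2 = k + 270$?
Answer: $\frac{280}{15221} \approx 0.018396$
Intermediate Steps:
$W{\left(Z,k \right)} = 268 + k$ ($W{\left(Z,k \right)} = -2 + \left(k + 270\right) = -2 + \left(270 + k\right) = 268 + k$)
$O = 280$ ($O = 268 + 12 = 280$)
$\frac{O}{15221} = \frac{280}{15221}$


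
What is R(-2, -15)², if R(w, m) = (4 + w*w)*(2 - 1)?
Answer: 64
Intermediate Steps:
R(w, m) = 4 + w² (R(w, m) = (4 + w²)*1 = 4 + w²)
R(-2, -15)² = (4 + (-2)²)² = (4 + 4)² = 8² = 64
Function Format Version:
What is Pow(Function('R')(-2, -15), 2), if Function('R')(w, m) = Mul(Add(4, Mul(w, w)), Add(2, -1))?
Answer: 64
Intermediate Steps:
Function('R')(w, m) = Add(4, Pow(w, 2)) (Function('R')(w, m) = Mul(Add(4, Pow(w, 2)), 1) = Add(4, Pow(w, 2)))
Pow(Function('R')(-2, -15), 2) = Pow(Add(4, Pow(-2, 2)), 2) = Pow(Add(4, 4), 2) = Pow(8, 2) = 64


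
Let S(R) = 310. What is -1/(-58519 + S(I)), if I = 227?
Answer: 1/58209 ≈ 1.7179e-5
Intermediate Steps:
-1/(-58519 + S(I)) = -1/(-58519 + 310) = -1/(-58209) = -1*(-1/58209) = 1/58209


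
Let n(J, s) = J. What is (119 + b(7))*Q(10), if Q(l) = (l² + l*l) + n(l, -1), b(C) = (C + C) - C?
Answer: 26460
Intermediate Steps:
b(C) = C (b(C) = 2*C - C = C)
Q(l) = l + 2*l² (Q(l) = (l² + l*l) + l = (l² + l²) + l = 2*l² + l = l + 2*l²)
(119 + b(7))*Q(10) = (119 + 7)*(10*(1 + 2*10)) = 126*(10*(1 + 20)) = 126*(10*21) = 126*210 = 26460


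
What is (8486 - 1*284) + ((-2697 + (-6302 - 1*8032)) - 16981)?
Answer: -25810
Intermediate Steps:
(8486 - 1*284) + ((-2697 + (-6302 - 1*8032)) - 16981) = (8486 - 284) + ((-2697 + (-6302 - 8032)) - 16981) = 8202 + ((-2697 - 14334) - 16981) = 8202 + (-17031 - 16981) = 8202 - 34012 = -25810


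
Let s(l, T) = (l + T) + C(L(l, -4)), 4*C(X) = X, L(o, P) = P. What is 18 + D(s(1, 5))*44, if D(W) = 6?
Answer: 282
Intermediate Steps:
C(X) = X/4
s(l, T) = -1 + T + l (s(l, T) = (l + T) + (¼)*(-4) = (T + l) - 1 = -1 + T + l)
18 + D(s(1, 5))*44 = 18 + 6*44 = 18 + 264 = 282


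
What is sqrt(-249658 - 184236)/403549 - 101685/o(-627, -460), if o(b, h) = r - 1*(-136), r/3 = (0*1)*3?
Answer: -101685/136 + I*sqrt(433894)/403549 ≈ -747.68 + 0.0016323*I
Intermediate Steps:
r = 0 (r = 3*((0*1)*3) = 3*(0*3) = 3*0 = 0)
o(b, h) = 136 (o(b, h) = 0 - 1*(-136) = 0 + 136 = 136)
sqrt(-249658 - 184236)/403549 - 101685/o(-627, -460) = sqrt(-249658 - 184236)/403549 - 101685/136 = sqrt(-433894)*(1/403549) - 101685*1/136 = (I*sqrt(433894))*(1/403549) - 101685/136 = I*sqrt(433894)/403549 - 101685/136 = -101685/136 + I*sqrt(433894)/403549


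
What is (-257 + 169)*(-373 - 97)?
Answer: 41360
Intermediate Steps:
(-257 + 169)*(-373 - 97) = -88*(-470) = 41360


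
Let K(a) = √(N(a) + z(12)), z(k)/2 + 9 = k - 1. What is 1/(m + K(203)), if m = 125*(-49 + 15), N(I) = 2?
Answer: -2125/9031247 - √6/18062494 ≈ -0.00023543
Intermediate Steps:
z(k) = -20 + 2*k (z(k) = -18 + 2*(k - 1) = -18 + 2*(-1 + k) = -18 + (-2 + 2*k) = -20 + 2*k)
K(a) = √6 (K(a) = √(2 + (-20 + 2*12)) = √(2 + (-20 + 24)) = √(2 + 4) = √6)
m = -4250 (m = 125*(-34) = -4250)
1/(m + K(203)) = 1/(-4250 + √6)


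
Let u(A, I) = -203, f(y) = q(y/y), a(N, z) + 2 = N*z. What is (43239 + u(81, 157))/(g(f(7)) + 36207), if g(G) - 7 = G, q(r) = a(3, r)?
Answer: 43036/36215 ≈ 1.1883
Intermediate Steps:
a(N, z) = -2 + N*z
q(r) = -2 + 3*r
f(y) = 1 (f(y) = -2 + 3*(y/y) = -2 + 3*1 = -2 + 3 = 1)
g(G) = 7 + G
(43239 + u(81, 157))/(g(f(7)) + 36207) = (43239 - 203)/((7 + 1) + 36207) = 43036/(8 + 36207) = 43036/36215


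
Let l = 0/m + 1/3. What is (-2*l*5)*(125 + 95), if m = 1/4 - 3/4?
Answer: -2200/3 ≈ -733.33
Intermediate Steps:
m = -½ (m = 1*(¼) - 3*¼ = ¼ - ¾ = -½ ≈ -0.50000)
l = ⅓ (l = 0/(-½) + 1/3 = 0*(-2) + 1*(⅓) = 0 + ⅓ = ⅓ ≈ 0.33333)
(-2*l*5)*(125 + 95) = (-2*⅓*5)*(125 + 95) = -⅔*5*220 = -10/3*220 = -2200/3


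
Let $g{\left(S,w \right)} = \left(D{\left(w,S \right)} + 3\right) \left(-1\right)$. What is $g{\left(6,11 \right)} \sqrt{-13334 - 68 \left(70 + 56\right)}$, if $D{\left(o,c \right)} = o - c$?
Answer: $- 8 i \sqrt{21902} \approx - 1183.9 i$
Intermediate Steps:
$g{\left(S,w \right)} = -3 + S - w$ ($g{\left(S,w \right)} = \left(\left(w - S\right) + 3\right) \left(-1\right) = \left(3 + w - S\right) \left(-1\right) = -3 + S - w$)
$g{\left(6,11 \right)} \sqrt{-13334 - 68 \left(70 + 56\right)} = \left(-3 + 6 - 11\right) \sqrt{-13334 - 68 \left(70 + 56\right)} = \left(-3 + 6 - 11\right) \sqrt{-13334 - 8568} = - 8 \sqrt{-13334 - 8568} = - 8 \sqrt{-21902} = - 8 i \sqrt{21902}$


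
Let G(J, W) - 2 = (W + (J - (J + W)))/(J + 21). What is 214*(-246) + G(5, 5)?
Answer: -52642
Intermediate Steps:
G(J, W) = 2 (G(J, W) = 2 + (W + (J - (J + W)))/(J + 21) = 2 + (W + (J + (-J - W)))/(21 + J) = 2 + (W - W)/(21 + J) = 2 + 0/(21 + J) = 2 + 0 = 2)
214*(-246) + G(5, 5) = 214*(-246) + 2 = -52644 + 2 = -52642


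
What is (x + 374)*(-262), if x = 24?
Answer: -104276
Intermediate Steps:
(x + 374)*(-262) = (24 + 374)*(-262) = 398*(-262) = -104276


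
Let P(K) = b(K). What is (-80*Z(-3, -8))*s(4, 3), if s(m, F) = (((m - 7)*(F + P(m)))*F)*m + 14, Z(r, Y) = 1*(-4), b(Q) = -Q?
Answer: 16000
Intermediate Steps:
P(K) = -K
Z(r, Y) = -4
s(m, F) = 14 + F*m*(-7 + m)*(F - m) (s(m, F) = (((m - 7)*(F - m))*F)*m + 14 = (((-7 + m)*(F - m))*F)*m + 14 = (F*(-7 + m)*(F - m))*m + 14 = F*m*(-7 + m)*(F - m) + 14 = 14 + F*m*(-7 + m)*(F - m))
(-80*Z(-3, -8))*s(4, 3) = (-80*(-4))*(14 + 3²*4² - 1*3*4³ - 7*4*3² + 7*3*4²) = 320*(14 + 9*16 - 1*3*64 - 7*4*9 + 7*3*16) = 320*(14 + 144 - 192 - 252 + 336) = 320*50 = 16000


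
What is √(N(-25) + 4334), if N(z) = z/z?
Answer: 17*√15 ≈ 65.841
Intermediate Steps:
N(z) = 1
√(N(-25) + 4334) = √(1 + 4334) = √4335 = 17*√15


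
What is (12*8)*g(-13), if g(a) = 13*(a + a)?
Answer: -32448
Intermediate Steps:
g(a) = 26*a (g(a) = 13*(2*a) = 26*a)
(12*8)*g(-13) = (12*8)*(26*(-13)) = 96*(-338) = -32448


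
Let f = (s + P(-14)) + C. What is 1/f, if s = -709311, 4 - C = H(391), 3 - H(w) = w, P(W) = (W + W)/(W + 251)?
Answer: -237/168013831 ≈ -1.4106e-6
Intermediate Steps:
P(W) = 2*W/(251 + W) (P(W) = (2*W)/(251 + W) = 2*W/(251 + W))
H(w) = 3 - w
C = 392 (C = 4 - (3 - 1*391) = 4 - (3 - 391) = 4 - 1*(-388) = 4 + 388 = 392)
f = -168013831/237 (f = (-709311 + 2*(-14)/(251 - 14)) + 392 = (-709311 + 2*(-14)/237) + 392 = (-709311 + 2*(-14)*(1/237)) + 392 = (-709311 - 28/237) + 392 = -168106735/237 + 392 = -168013831/237 ≈ -7.0892e+5)
1/f = 1/(-168013831/237) = -237/168013831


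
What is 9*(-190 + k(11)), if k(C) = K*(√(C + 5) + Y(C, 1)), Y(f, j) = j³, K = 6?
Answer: -1440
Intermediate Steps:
k(C) = 6 + 6*√(5 + C) (k(C) = 6*(√(C + 5) + 1³) = 6*(√(5 + C) + 1) = 6*(1 + √(5 + C)) = 6 + 6*√(5 + C))
9*(-190 + k(11)) = 9*(-190 + (6 + 6*√(5 + 11))) = 9*(-190 + (6 + 6*√16)) = 9*(-190 + (6 + 6*4)) = 9*(-190 + (6 + 24)) = 9*(-190 + 30) = 9*(-160) = -1440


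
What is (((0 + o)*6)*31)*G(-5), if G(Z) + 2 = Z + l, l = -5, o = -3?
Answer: 6696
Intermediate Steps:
G(Z) = -7 + Z (G(Z) = -2 + (Z - 5) = -2 + (-5 + Z) = -7 + Z)
(((0 + o)*6)*31)*G(-5) = (((0 - 3)*6)*31)*(-7 - 5) = (-3*6*31)*(-12) = -18*31*(-12) = -558*(-12) = 6696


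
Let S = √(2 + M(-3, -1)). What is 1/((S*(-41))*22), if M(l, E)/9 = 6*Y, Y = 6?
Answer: -√326/294052 ≈ -6.1402e-5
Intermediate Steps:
M(l, E) = 324 (M(l, E) = 9*(6*6) = 9*36 = 324)
S = √326 (S = √(2 + 324) = √326 ≈ 18.055)
1/((S*(-41))*22) = 1/((√326*(-41))*22) = 1/(-41*√326*22) = 1/(-902*√326) = -√326/294052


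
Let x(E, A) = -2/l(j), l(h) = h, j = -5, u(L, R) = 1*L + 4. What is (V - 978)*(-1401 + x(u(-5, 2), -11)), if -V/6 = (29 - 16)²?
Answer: 13949976/5 ≈ 2.7900e+6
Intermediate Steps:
u(L, R) = 4 + L (u(L, R) = L + 4 = 4 + L)
x(E, A) = ⅖ (x(E, A) = -2/(-5) = -2*(-⅕) = ⅖)
V = -1014 (V = -6*(29 - 16)² = -6*13² = -6*169 = -1014)
(V - 978)*(-1401 + x(u(-5, 2), -11)) = (-1014 - 978)*(-1401 + ⅖) = -1992*(-7003/5) = 13949976/5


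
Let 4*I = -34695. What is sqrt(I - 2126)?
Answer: I*sqrt(43199)/2 ≈ 103.92*I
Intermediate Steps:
I = -34695/4 (I = (1/4)*(-34695) = -34695/4 ≈ -8673.8)
sqrt(I - 2126) = sqrt(-34695/4 - 2126) = sqrt(-43199/4) = I*sqrt(43199)/2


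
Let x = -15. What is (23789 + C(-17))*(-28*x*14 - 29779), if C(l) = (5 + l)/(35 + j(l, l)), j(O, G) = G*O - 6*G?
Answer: -40365817283/71 ≈ -5.6853e+8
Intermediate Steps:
j(O, G) = -6*G + G*O
C(l) = (5 + l)/(35 + l*(-6 + l))
(23789 + C(-17))*(-28*x*14 - 29779) = (23789 + (5 - 17)/(35 - 17*(-6 - 17)))*(-28*(-15)*14 - 29779) = (23789 - 12/(35 - 17*(-23)))*(420*14 - 29779) = (23789 - 12/(35 + 391))*(5880 - 29779) = (23789 - 12/426)*(-23899) = (23789 + (1/426)*(-12))*(-23899) = (23789 - 2/71)*(-23899) = (1689017/71)*(-23899) = -40365817283/71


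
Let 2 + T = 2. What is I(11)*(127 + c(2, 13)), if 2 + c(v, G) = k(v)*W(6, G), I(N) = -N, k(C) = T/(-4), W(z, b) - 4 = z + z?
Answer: -1375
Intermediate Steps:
W(z, b) = 4 + 2*z (W(z, b) = 4 + (z + z) = 4 + 2*z)
T = 0 (T = -2 + 2 = 0)
k(C) = 0 (k(C) = 0/(-4) = 0*(-1/4) = 0)
c(v, G) = -2 (c(v, G) = -2 + 0*(4 + 2*6) = -2 + 0*(4 + 12) = -2 + 0*16 = -2 + 0 = -2)
I(11)*(127 + c(2, 13)) = (-1*11)*(127 - 2) = -11*125 = -1375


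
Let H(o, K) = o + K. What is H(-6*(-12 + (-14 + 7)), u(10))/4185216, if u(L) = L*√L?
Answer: 19/697536 + 5*√10/2092608 ≈ 3.4795e-5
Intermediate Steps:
u(L) = L^(3/2)
H(o, K) = K + o
H(-6*(-12 + (-14 + 7)), u(10))/4185216 = (10^(3/2) - 6*(-12 + (-14 + 7)))/4185216 = (10*√10 - 6*(-12 - 7))*(1/4185216) = (10*√10 - 6*(-19))*(1/4185216) = (10*√10 + 114)*(1/4185216) = (114 + 10*√10)*(1/4185216) = 19/697536 + 5*√10/2092608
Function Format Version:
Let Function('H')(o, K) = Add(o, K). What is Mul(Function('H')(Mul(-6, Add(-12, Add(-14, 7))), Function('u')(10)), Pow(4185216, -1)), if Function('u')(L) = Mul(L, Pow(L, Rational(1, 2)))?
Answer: Add(Rational(19, 697536), Mul(Rational(5, 2092608), Pow(10, Rational(1, 2)))) ≈ 3.4795e-5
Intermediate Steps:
Function('u')(L) = Pow(L, Rational(3, 2))
Function('H')(o, K) = Add(K, o)
Mul(Function('H')(Mul(-6, Add(-12, Add(-14, 7))), Function('u')(10)), Pow(4185216, -1)) = Mul(Add(Pow(10, Rational(3, 2)), Mul(-6, Add(-12, Add(-14, 7)))), Pow(4185216, -1)) = Mul(Add(Mul(10, Pow(10, Rational(1, 2))), Mul(-6, Add(-12, -7))), Rational(1, 4185216)) = Mul(Add(Mul(10, Pow(10, Rational(1, 2))), Mul(-6, -19)), Rational(1, 4185216)) = Mul(Add(Mul(10, Pow(10, Rational(1, 2))), 114), Rational(1, 4185216)) = Mul(Add(114, Mul(10, Pow(10, Rational(1, 2)))), Rational(1, 4185216)) = Add(Rational(19, 697536), Mul(Rational(5, 2092608), Pow(10, Rational(1, 2))))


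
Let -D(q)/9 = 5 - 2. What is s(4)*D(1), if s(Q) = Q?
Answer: -108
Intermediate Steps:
D(q) = -27 (D(q) = -9*(5 - 2) = -9*3 = -27)
s(4)*D(1) = 4*(-27) = -108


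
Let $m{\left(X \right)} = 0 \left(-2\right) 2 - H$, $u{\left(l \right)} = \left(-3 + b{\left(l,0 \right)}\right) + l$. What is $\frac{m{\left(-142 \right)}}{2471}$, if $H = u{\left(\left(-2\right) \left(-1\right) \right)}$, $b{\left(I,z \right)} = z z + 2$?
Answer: $- \frac{1}{2471} \approx -0.00040469$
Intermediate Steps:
$b{\left(I,z \right)} = 2 + z^{2}$ ($b{\left(I,z \right)} = z^{2} + 2 = 2 + z^{2}$)
$u{\left(l \right)} = -1 + l$ ($u{\left(l \right)} = \left(-3 + \left(2 + 0^{2}\right)\right) + l = \left(-3 + \left(2 + 0\right)\right) + l = \left(-3 + 2\right) + l = -1 + l$)
$H = 1$ ($H = -1 - -2 = -1 + 2 = 1$)
$m{\left(X \right)} = -1$ ($m{\left(X \right)} = 0 \left(-2\right) 2 - 1 = 0 \cdot 2 - 1 = 0 - 1 = -1$)
$\frac{m{\left(-142 \right)}}{2471} = - \frac{1}{2471}$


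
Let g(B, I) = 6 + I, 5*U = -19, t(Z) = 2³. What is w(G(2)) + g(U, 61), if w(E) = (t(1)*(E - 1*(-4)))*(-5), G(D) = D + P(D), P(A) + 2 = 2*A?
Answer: -253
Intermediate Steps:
t(Z) = 8
U = -19/5 (U = (⅕)*(-19) = -19/5 ≈ -3.8000)
P(A) = -2 + 2*A
G(D) = -2 + 3*D (G(D) = D + (-2 + 2*D) = -2 + 3*D)
w(E) = -160 - 40*E (w(E) = (8*(E - 1*(-4)))*(-5) = (8*(E + 4))*(-5) = (8*(4 + E))*(-5) = (32 + 8*E)*(-5) = -160 - 40*E)
w(G(2)) + g(U, 61) = (-160 - 40*(-2 + 3*2)) + (6 + 61) = (-160 - 40*(-2 + 6)) + 67 = (-160 - 40*4) + 67 = (-160 - 160) + 67 = -320 + 67 = -253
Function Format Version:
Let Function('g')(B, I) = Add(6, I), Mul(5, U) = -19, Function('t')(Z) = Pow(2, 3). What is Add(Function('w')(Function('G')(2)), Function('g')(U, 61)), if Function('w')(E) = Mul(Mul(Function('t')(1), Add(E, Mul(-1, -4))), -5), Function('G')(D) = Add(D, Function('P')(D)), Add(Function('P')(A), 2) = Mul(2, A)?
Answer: -253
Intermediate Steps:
Function('t')(Z) = 8
U = Rational(-19, 5) (U = Mul(Rational(1, 5), -19) = Rational(-19, 5) ≈ -3.8000)
Function('P')(A) = Add(-2, Mul(2, A))
Function('G')(D) = Add(-2, Mul(3, D)) (Function('G')(D) = Add(D, Add(-2, Mul(2, D))) = Add(-2, Mul(3, D)))
Function('w')(E) = Add(-160, Mul(-40, E)) (Function('w')(E) = Mul(Mul(8, Add(E, Mul(-1, -4))), -5) = Mul(Mul(8, Add(E, 4)), -5) = Mul(Mul(8, Add(4, E)), -5) = Mul(Add(32, Mul(8, E)), -5) = Add(-160, Mul(-40, E)))
Add(Function('w')(Function('G')(2)), Function('g')(U, 61)) = Add(Add(-160, Mul(-40, Add(-2, Mul(3, 2)))), Add(6, 61)) = Add(Add(-160, Mul(-40, Add(-2, 6))), 67) = Add(Add(-160, Mul(-40, 4)), 67) = Add(Add(-160, -160), 67) = Add(-320, 67) = -253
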